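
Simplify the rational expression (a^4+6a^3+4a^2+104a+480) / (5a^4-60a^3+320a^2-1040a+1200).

(a^2+10a+24)/(5a^2-40a+60)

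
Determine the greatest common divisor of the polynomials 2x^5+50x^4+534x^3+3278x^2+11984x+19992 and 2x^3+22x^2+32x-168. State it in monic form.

x^2+13x+42

Repeated division with remainder:
  2x^5+50x^4+534x^3+3278x^2+11984x+19992 = (x^2+14x+97)(2x^3+22x^2+32x-168) + (864x^2+11232x+36288)
  2x^3+22x^2+32x-168 = ((1/432)x-1/216)(864x^2+11232x+36288) + (0)
Last nonzero remainder: 864x^2+11232x+36288. Dividing through by 864 gives the monic gcd x^2+13x+42.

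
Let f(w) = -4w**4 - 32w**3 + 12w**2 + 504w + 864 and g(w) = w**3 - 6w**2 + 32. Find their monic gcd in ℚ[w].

w - 4

Repeated division with remainder:
  -4w**4 - 32w**3 + 12w**2 + 504w + 864 = (-4w - 56)(w**3 - 6w**2 + 32) + (-324w**2 + 632w + 2656)
  w**3 - 6w**2 + 32 = (-(1/324)w + 82/6561)(-324w**2 + 632w + 2656) + ((1960/6561)w - 7840/6561)
  -324w**2 + 632w + 2656 = (-(531441/490)w - 544563/245)((1960/6561)w - 7840/6561) + (0)
Last nonzero remainder: (1960/6561)w - 7840/6561. Dividing through by 1960/6561 gives the monic gcd w - 4.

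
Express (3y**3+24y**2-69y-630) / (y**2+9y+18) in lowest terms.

(3y**2+6y-105)/(y+3)

By polynomial division,
  3y**3+24y**2-69y-630 = (3y-3)(y**2+9y+18) + (-96y-576)
  y**2+9y+18 = (-(1/96)y-1/32)(-96y-576) + (0)
Last nonzero remainder: -96y-576. Dividing through by -96 gives the monic gcd y+6.
Cancel y+6 from numerator and denominator to get the reduced form.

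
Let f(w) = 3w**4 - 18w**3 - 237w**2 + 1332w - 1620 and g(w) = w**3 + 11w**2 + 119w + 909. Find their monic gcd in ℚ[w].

w + 9

Repeated division with remainder:
  3w**4 - 18w**3 - 237w**2 + 1332w - 1620 = (3w - 51)(w**3 + 11w**2 + 119w + 909) + (-33w**2 + 4674w + 44739)
  w**3 + 11w**2 + 119w + 909 = (-(1/33)w - 1679/363)(-33w**2 + 4674w + 44739) + ((2794324/121)w + 25148916/121)
  -33w**2 + 4674w + 44739 = (-(3993/2794324)w + 601491/2794324)((2794324/121)w + 25148916/121) + (0)
Last nonzero remainder: (2794324/121)w + 25148916/121. Dividing through by 2794324/121 gives the monic gcd w + 9.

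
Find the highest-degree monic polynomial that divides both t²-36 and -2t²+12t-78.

Apply the Euclidean algorithm:
  t²-36 = (-1/2)(-2t²+12t-78) + (6t-75)
  -2t²+12t-78 = (-(1/3)t-13/6)(6t-75) + (-481/2)
  6t-75 = (-(12/481)t+150/481)(-481/2) + (0)
The last nonzero remainder is the constant -481/2, so the polynomials are coprime and gcd = 1.

1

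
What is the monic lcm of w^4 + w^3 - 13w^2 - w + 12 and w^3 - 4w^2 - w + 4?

Repeated division with remainder:
  w^4 + w^3 - 13w^2 - w + 12 = (w + 5)(w^3 - 4w^2 - w + 4) + (8w^2 - 8)
  w^3 - 4w^2 - w + 4 = ((1/8)w - 1/2)(8w^2 - 8) + (0)
Last nonzero remainder: 8w^2 - 8. Dividing through by 8 gives the monic gcd w^2 - 1.
Then lcm(f, g) = f·g / gcd(f, g); expanding and making the result monic gives the answer.

w^5 - 3w^4 - 17w^3 + 51w^2 + 16w - 48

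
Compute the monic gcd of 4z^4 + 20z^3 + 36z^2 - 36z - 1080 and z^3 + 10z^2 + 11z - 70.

z + 5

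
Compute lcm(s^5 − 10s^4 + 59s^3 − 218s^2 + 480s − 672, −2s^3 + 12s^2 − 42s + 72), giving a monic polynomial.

Repeated division with remainder:
  s^5 − 10s^4 + 59s^3 − 218s^2 + 480s − 672 = (−(1/2)s^2 + 2s − 7)(−2s^3 + 12s^2 − 42s + 72) + (−14s^2 + 42s − 168)
  −2s^3 + 12s^2 − 42s + 72 = ((1/7)s − 3/7)(−14s^2 + 42s − 168) + (0)
Last nonzero remainder: −14s^2 + 42s − 168. Dividing through by −14 gives the monic gcd s^2 − 3s + 12.
Then lcm(f, g) = f·g / gcd(f, g); expanding and making the result monic gives the answer.

s^6 − 13s^5 + 89s^4 − 395s^3 + 1134s^2 − 2112s + 2016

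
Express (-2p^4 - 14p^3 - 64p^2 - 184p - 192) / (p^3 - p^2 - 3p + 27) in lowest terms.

(-2p^3 - 8p^2 - 40p - 64)/(p^2 - 4p + 9)

Repeated division with remainder:
  -2p^4 - 14p^3 - 64p^2 - 184p - 192 = (-2p - 16)(p^3 - p^2 - 3p + 27) + (-86p^2 - 178p + 240)
  p^3 - p^2 - 3p + 27 = (-(1/86)p + 66/1849)(-86p^2 - 178p + 240) + ((11361/1849)p + 34083/1849)
  -86p^2 - 178p + 240 = (-(159014/11361)p + 147920/11361)((11361/1849)p + 34083/1849) + (0)
Last nonzero remainder: (11361/1849)p + 34083/1849. Dividing through by 11361/1849 gives the monic gcd p + 3.
Cancel p + 3 from numerator and denominator to get the reduced form.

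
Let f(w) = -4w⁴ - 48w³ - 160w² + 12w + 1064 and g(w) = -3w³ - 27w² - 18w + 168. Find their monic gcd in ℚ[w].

w² + 5w - 14

By polynomial division,
  -4w⁴ - 48w³ - 160w² + 12w + 1064 = ((4/3)w + 4)(-3w³ - 27w² - 18w + 168) + (-28w² - 140w + 392)
  -3w³ - 27w² - 18w + 168 = ((3/28)w + 3/7)(-28w² - 140w + 392) + (0)
Last nonzero remainder: -28w² - 140w + 392. Dividing through by -28 gives the monic gcd w² + 5w - 14.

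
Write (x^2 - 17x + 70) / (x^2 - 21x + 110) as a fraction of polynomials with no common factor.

By polynomial division,
  x^2 - 17x + 70 = (x^2 - 21x + 110) + (4x - 40)
  x^2 - 21x + 110 = ((1/4)x - 11/4)(4x - 40) + (0)
Last nonzero remainder: 4x - 40. Dividing through by 4 gives the monic gcd x - 10.
Cancel x - 10 from numerator and denominator to get the reduced form.

(x - 7)/(x - 11)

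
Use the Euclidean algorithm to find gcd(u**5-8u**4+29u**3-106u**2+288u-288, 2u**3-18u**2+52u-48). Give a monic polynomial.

u**3-9u**2+26u-24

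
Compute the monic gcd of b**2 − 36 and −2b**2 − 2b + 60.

By polynomial division,
  b**2 − 36 = (−1/2)(−2b**2 − 2b + 60) + (−b − 6)
  −2b**2 − 2b + 60 = (2b − 10)(−b − 6) + (0)
Last nonzero remainder: −b − 6. Dividing through by −1 gives the monic gcd b + 6.

b + 6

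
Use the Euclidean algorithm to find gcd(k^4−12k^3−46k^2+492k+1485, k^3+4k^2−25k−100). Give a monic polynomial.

By polynomial division,
  k^4−12k^3−46k^2+492k+1485 = (k−16)(k^3+4k^2−25k−100) + (43k^2+192k−115)
  k^3+4k^2−25k−100 = ((1/43)k−20/1849)(43k^2+192k−115) + (−(37440/1849)k−187200/1849)
  43k^2+192k−115 = (−(79507/37440)k+42527/37440)(−(37440/1849)k−187200/1849) + (0)
Last nonzero remainder: −(37440/1849)k−187200/1849. Dividing through by −37440/1849 gives the monic gcd k+5.

k+5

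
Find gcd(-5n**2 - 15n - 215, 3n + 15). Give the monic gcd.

Apply the Euclidean algorithm:
  -5n**2 - 15n - 215 = (-(5/3)n + 10/3)(3n + 15) + (-265)
  3n + 15 = (-(3/265)n - 3/53)(-265) + (0)
The last nonzero remainder is the constant -265, so the polynomials are coprime and gcd = 1.

1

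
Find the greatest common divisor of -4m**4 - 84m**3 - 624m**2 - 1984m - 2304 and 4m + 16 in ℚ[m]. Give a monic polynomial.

m + 4

By polynomial division,
  -4m**4 - 84m**3 - 624m**2 - 1984m - 2304 = (-m**3 - 17m**2 - 88m - 144)(4m + 16) + (0)
Last nonzero remainder: 4m + 16. Dividing through by 4 gives the monic gcd m + 4.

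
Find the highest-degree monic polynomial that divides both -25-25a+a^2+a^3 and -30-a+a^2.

Apply the Euclidean algorithm:
  a^3+a^2-25a-25 = (a+2)(a^2-a-30) + (7a+35)
  a^2-a-30 = ((1/7)a-6/7)(7a+35) + (0)
Last nonzero remainder: 7a+35. Dividing through by 7 gives the monic gcd a+5.

5+a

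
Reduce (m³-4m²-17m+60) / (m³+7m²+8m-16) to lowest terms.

(m²-8m+15)/(m²+3m-4)

Apply the Euclidean algorithm:
  m³-4m²-17m+60 = (m³+7m²+8m-16) + (-11m²-25m+76)
  m³+7m²+8m-16 = (-(1/11)m-52/121)(-11m²-25m+76) + ((504/121)m+2016/121)
  -11m²-25m+76 = (-(1331/504)m+2299/504)((504/121)m+2016/121) + (0)
Last nonzero remainder: (504/121)m+2016/121. Dividing through by 504/121 gives the monic gcd m+4.
Cancel m+4 from numerator and denominator to get the reduced form.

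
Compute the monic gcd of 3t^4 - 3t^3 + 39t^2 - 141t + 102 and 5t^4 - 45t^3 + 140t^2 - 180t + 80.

By polynomial division,
  3t^4 - 3t^3 + 39t^2 - 141t + 102 = (3/5)(5t^4 - 45t^3 + 140t^2 - 180t + 80) + (24t^3 - 45t^2 - 33t + 54)
  5t^4 - 45t^3 + 140t^2 - 180t + 80 = ((5/24)t - 95/64)(24t^3 - 45t^2 - 33t + 54) + ((5125/64)t^2 - (15375/64)t + 5125/32)
  24t^3 - 45t^2 - 33t + 54 = ((1536/5125)t + 1728/5125)((5125/64)t^2 - (15375/64)t + 5125/32) + (0)
Last nonzero remainder: (5125/64)t^2 - (15375/64)t + 5125/32. Dividing through by 5125/64 gives the monic gcd t^2 - 3t + 2.

t^2 - 3t + 2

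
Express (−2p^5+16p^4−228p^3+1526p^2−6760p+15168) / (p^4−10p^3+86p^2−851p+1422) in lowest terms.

(−2p^3+18p^2−88p+192)/(p^2−11p+18)

Repeated division with remainder:
  −2p^5+16p^4−228p^3+1526p^2−6760p+15168 = (−2p−4)(p^4−10p^3+86p^2−851p+1422) + (−96p^3+168p^2−7320p+20856)
  p^4−10p^3+86p^2−851p+1422 = (−(1/96)p+11/128)(−96p^3+168p^2−7320p+20856) + (−(75/16)p^2−(75/16)p−5925/16)
  −96p^3+168p^2−7320p+20856 = ((512/25)p−1408/25)(−(75/16)p^2−(75/16)p−5925/16) + (0)
Last nonzero remainder: −(75/16)p^2−(75/16)p−5925/16. Dividing through by −75/16 gives the monic gcd p^2+p+79.
Cancel p^2+p+79 from numerator and denominator to get the reduced form.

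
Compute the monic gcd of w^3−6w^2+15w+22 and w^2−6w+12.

Repeated division with remainder:
  w^3−6w^2+15w+22 = (w)(w^2−6w+12) + (3w+22)
  w^2−6w+12 = ((1/3)w−40/9)(3w+22) + (988/9)
  3w+22 = ((27/988)w+99/494)(988/9) + (0)
The last nonzero remainder is the constant 988/9, so the polynomials are coprime and gcd = 1.

1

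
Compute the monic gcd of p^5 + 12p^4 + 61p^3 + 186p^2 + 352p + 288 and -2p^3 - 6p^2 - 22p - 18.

By polynomial division,
  p^5 + 12p^4 + 61p^3 + 186p^2 + 352p + 288 = (-(1/2)p^2 - (9/2)p - 23/2)(-2p^3 - 6p^2 - 22p - 18) + (9p^2 + 18p + 81)
  -2p^3 - 6p^2 - 22p - 18 = (-(2/9)p - 2/9)(9p^2 + 18p + 81) + (0)
Last nonzero remainder: 9p^2 + 18p + 81. Dividing through by 9 gives the monic gcd p^2 + 2p + 9.

p^2 + 2p + 9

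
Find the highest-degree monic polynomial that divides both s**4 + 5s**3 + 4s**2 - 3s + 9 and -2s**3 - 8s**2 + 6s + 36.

Apply the Euclidean algorithm:
  s**4 + 5s**3 + 4s**2 - 3s + 9 = (-(1/2)s - 1/2)(-2s**3 - 8s**2 + 6s + 36) + (3s**2 + 18s + 27)
  -2s**3 - 8s**2 + 6s + 36 = (-(2/3)s + 4/3)(3s**2 + 18s + 27) + (0)
Last nonzero remainder: 3s**2 + 18s + 27. Dividing through by 3 gives the monic gcd s**2 + 6s + 9.

s**2 + 6s + 9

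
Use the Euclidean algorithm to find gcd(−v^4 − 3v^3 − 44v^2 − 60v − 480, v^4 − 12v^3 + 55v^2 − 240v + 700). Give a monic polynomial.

By polynomial division,
  −v^4 − 3v^3 − 44v^2 − 60v − 480 = (−1)(v^4 − 12v^3 + 55v^2 − 240v + 700) + (−15v^3 + 11v^2 − 300v + 220)
  v^4 − 12v^3 + 55v^2 − 240v + 700 = (−(1/15)v + 169/225)(−15v^3 + 11v^2 − 300v + 220) + ((6016/225)v^2 + 24064/45)
  −15v^3 + 11v^2 − 300v + 220 = (−(3375/6016)v + 2475/6016)((6016/225)v^2 + 24064/45) + (0)
Last nonzero remainder: (6016/225)v^2 + 24064/45. Dividing through by 6016/225 gives the monic gcd v^2 + 20.

v^2 + 20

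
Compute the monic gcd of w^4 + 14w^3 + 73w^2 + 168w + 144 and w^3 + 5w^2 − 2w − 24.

w^2 + 7w + 12

Euclidean algorithm in ℚ[w]:
  w^4 + 14w^3 + 73w^2 + 168w + 144 = (w + 9)(w^3 + 5w^2 − 2w − 24) + (30w^2 + 210w + 360)
  w^3 + 5w^2 − 2w − 24 = ((1/30)w − 1/15)(30w^2 + 210w + 360) + (0)
Last nonzero remainder: 30w^2 + 210w + 360. Dividing through by 30 gives the monic gcd w^2 + 7w + 12.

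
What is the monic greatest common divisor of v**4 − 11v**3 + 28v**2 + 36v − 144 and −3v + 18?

v − 6

Euclidean algorithm in ℚ[v]:
  v**4 − 11v**3 + 28v**2 + 36v − 144 = (−(1/3)v**3 + (5/3)v**2 + (2/3)v − 8)(−3v + 18) + (0)
Last nonzero remainder: −3v + 18. Dividing through by −3 gives the monic gcd v − 6.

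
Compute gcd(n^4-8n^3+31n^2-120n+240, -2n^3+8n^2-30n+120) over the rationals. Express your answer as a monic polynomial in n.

n^3-4n^2+15n-60

Repeated division with remainder:
  n^4-8n^3+31n^2-120n+240 = (-(1/2)n+2)(-2n^3+8n^2-30n+120) + (0)
Last nonzero remainder: -2n^3+8n^2-30n+120. Dividing through by -2 gives the monic gcd n^3-4n^2+15n-60.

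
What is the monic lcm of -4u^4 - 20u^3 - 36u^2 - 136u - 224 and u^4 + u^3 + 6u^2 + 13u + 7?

By polynomial division,
  -4u^4 - 20u^3 - 36u^2 - 136u - 224 = (-4)(u^4 + u^3 + 6u^2 + 13u + 7) + (-16u^3 - 12u^2 - 84u - 196)
  u^4 + u^3 + 6u^2 + 13u + 7 = (-(1/16)u - 1/64)(-16u^3 - 12u^2 - 84u - 196) + ((9/16)u^2 - (9/16)u + 63/16)
  -16u^3 - 12u^2 - 84u - 196 = (-(256/9)u - 448/9)((9/16)u^2 - (9/16)u + 63/16) + (0)
Last nonzero remainder: (9/16)u^2 - (9/16)u + 63/16. Dividing through by 9/16 gives the monic gcd u^2 - u + 7.
Then lcm(f, g) = f·g / gcd(f, g); expanding and making the result monic gives the answer.

u^6 + 7u^5 + 20u^4 + 57u^3 + 133u^2 + 146u + 56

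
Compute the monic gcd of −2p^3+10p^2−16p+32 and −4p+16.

Euclidean algorithm in ℚ[p]:
  −2p^3+10p^2−16p+32 = ((1/2)p^2−(1/2)p+2)(−4p+16) + (0)
Last nonzero remainder: −4p+16. Dividing through by −4 gives the monic gcd p−4.

p−4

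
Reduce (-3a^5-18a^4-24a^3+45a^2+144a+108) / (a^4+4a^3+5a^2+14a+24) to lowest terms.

Apply the Euclidean algorithm:
  -3a^5-18a^4-24a^3+45a^2+144a+108 = (-3a-6)(a^4+4a^3+5a^2+14a+24) + (15a^3+117a^2+300a+252)
  a^4+4a^3+5a^2+14a+24 = ((1/15)a-19/75)(15a^3+117a^2+300a+252) + ((366/25)a^2+(366/5)a+2196/25)
  15a^3+117a^2+300a+252 = ((125/122)a+175/61)((366/25)a^2+(366/5)a+2196/25) + (0)
Last nonzero remainder: (366/25)a^2+(366/5)a+2196/25. Dividing through by 366/25 gives the monic gcd a^2+5a+6.
Cancel a^2+5a+6 from numerator and denominator to get the reduced form.

(-3a^3-3a^2+9a+18)/(a^2-a+4)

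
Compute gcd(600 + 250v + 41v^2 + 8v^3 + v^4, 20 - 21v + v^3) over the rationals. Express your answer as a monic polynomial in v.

5 + v

Apply the Euclidean algorithm:
  v^4 + 8v^3 + 41v^2 + 250v + 600 = (v + 8)(v^3 - 21v + 20) + (62v^2 + 398v + 440)
  v^3 - 21v + 20 = ((1/62)v - 199/1922)(62v^2 + 398v + 440) + ((12600/961)v + 63000/961)
  62v^2 + 398v + 440 = ((29791/6300)v + 10571/1575)((12600/961)v + 63000/961) + (0)
Last nonzero remainder: (12600/961)v + 63000/961. Dividing through by 12600/961 gives the monic gcd v + 5.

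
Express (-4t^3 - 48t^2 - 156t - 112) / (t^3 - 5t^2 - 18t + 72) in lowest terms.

Repeated division with remainder:
  -4t^3 - 48t^2 - 156t - 112 = (-4)(t^3 - 5t^2 - 18t + 72) + (-68t^2 - 228t + 176)
  t^3 - 5t^2 - 18t + 72 = (-(1/68)t + 71/578)(-68t^2 - 228t + 176) + ((3640/289)t + 14560/289)
  -68t^2 - 228t + 176 = (-(4913/910)t + 3179/910)((3640/289)t + 14560/289) + (0)
Last nonzero remainder: (3640/289)t + 14560/289. Dividing through by 3640/289 gives the monic gcd t + 4.
Cancel t + 4 from numerator and denominator to get the reduced form.

(-4t^2 - 32t - 28)/(t^2 - 9t + 18)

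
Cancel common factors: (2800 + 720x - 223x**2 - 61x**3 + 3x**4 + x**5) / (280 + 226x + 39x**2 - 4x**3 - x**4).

(20 - x - x**2)/(2 + x)

Repeated division with remainder:
  x**5 + 3x**4 - 61x**3 - 223x**2 + 720x + 2800 = (-x + 1)(-x**4 - 4x**3 + 39x**2 + 226x + 280) + (-18x**3 - 36x**2 + 774x + 2520)
  -x**4 - 4x**3 + 39x**2 + 226x + 280 = ((1/18)x + 1/9)(-18x**3 - 36x**2 + 774x + 2520) + (0)
Last nonzero remainder: -18x**3 - 36x**2 + 774x + 2520. Dividing through by -18 gives the monic gcd x**3 + 2x**2 - 43x - 140.
Cancel x**3 + 2x**2 - 43x - 140 from numerator and denominator to get the reduced form.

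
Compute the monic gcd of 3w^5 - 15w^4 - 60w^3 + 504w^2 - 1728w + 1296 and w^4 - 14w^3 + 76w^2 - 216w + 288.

Euclidean algorithm in ℚ[w]:
  3w^5 - 15w^4 - 60w^3 + 504w^2 - 1728w + 1296 = (3w + 27)(w^4 - 14w^3 + 76w^2 - 216w + 288) + (90w^3 - 900w^2 + 3240w - 6480)
  w^4 - 14w^3 + 76w^2 - 216w + 288 = ((1/90)w - 2/45)(90w^3 - 900w^2 + 3240w - 6480) + (0)
Last nonzero remainder: 90w^3 - 900w^2 + 3240w - 6480. Dividing through by 90 gives the monic gcd w^3 - 10w^2 + 36w - 72.

w^3 - 10w^2 + 36w - 72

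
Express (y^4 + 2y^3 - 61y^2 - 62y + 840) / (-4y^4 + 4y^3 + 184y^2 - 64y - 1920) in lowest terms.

(-y - 7)/(4y + 16)

By polynomial division,
  y^4 + 2y^3 - 61y^2 - 62y + 840 = (-1/4)(-4y^4 + 4y^3 + 184y^2 - 64y - 1920) + (3y^3 - 15y^2 - 78y + 360)
  -4y^4 + 4y^3 + 184y^2 - 64y - 1920 = (-(4/3)y - 16/3)(3y^3 - 15y^2 - 78y + 360) + (0)
Last nonzero remainder: 3y^3 - 15y^2 - 78y + 360. Dividing through by 3 gives the monic gcd y^3 - 5y^2 - 26y + 120.
Cancel y^3 - 5y^2 - 26y + 120 from numerator and denominator to get the reduced form.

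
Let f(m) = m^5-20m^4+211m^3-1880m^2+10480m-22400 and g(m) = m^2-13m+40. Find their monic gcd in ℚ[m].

m^2-13m+40

Euclidean algorithm in ℚ[m]:
  m^5-20m^4+211m^3-1880m^2+10480m-22400 = (m^3-7m^2+80m-560)(m^2-13m+40) + (0)
The last nonzero remainder m^2-13m+40 is already monic.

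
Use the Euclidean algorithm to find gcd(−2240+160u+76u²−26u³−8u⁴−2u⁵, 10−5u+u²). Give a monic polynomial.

10−5u+u²

Euclidean algorithm in ℚ[u]:
  −2u⁵−8u⁴−26u³+76u²+160u−2240 = (−2u³−18u²−96u−224)(u²−5u+10) + (0)
The last nonzero remainder u²−5u+10 is already monic.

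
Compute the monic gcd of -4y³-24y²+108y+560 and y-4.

Apply the Euclidean algorithm:
  -4y³-24y²+108y+560 = (-4y²-40y-52)(y-4) + (352)
  y-4 = ((1/352)y-1/88)(352) + (0)
The last nonzero remainder is the constant 352, so the polynomials are coprime and gcd = 1.

1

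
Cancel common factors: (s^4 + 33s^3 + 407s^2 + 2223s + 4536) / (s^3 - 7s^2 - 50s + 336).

(s^3 + 26s^2 + 225s + 648)/(s^2 - 14s + 48)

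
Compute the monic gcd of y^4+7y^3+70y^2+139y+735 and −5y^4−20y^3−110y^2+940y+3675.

Euclidean algorithm in ℚ[y]:
  y^4+7y^3+70y^2+139y+735 = (−1/5)(−5y^4−20y^3−110y^2+940y+3675) + (3y^3+48y^2+327y+1470)
  −5y^4−20y^3−110y^2+940y+3675 = (−(5/3)y+20)(3y^3+48y^2+327y+1470) + (−525y^2−3150y−25725)
  3y^3+48y^2+327y+1470 = (−(1/175)y−2/35)(−525y^2−3150y−25725) + (0)
Last nonzero remainder: −525y^2−3150y−25725. Dividing through by −525 gives the monic gcd y^2+6y+49.

y^2+6y+49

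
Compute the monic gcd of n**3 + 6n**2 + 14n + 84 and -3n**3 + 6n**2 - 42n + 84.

Apply the Euclidean algorithm:
  n**3 + 6n**2 + 14n + 84 = (-1/3)(-3n**3 + 6n**2 - 42n + 84) + (8n**2 + 112)
  -3n**3 + 6n**2 - 42n + 84 = (-(3/8)n + 3/4)(8n**2 + 112) + (0)
Last nonzero remainder: 8n**2 + 112. Dividing through by 8 gives the monic gcd n**2 + 14.

n**2 + 14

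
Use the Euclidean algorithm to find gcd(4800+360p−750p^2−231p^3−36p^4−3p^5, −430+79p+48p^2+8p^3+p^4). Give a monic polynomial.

−10+3p+p^2

Euclidean algorithm in ℚ[p]:
  −3p^5−36p^4−231p^3−750p^2+360p+4800 = (−3p−12)(p^4+8p^3+48p^2+79p−430) + (9p^3+63p^2+18p−360)
  p^4+8p^3+48p^2+79p−430 = ((1/9)p+1/9)(9p^3+63p^2+18p−360) + (39p^2+117p−390)
  9p^3+63p^2+18p−360 = ((3/13)p+12/13)(39p^2+117p−390) + (0)
Last nonzero remainder: 39p^2+117p−390. Dividing through by 39 gives the monic gcd p^2+3p−10.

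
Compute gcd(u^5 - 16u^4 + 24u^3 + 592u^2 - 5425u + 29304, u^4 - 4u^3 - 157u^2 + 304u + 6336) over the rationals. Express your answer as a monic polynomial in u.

u^3 - 12u^2 - 61u + 792

Euclidean algorithm in ℚ[u]:
  u^5 - 16u^4 + 24u^3 + 592u^2 - 5425u + 29304 = (u - 12)(u^4 - 4u^3 - 157u^2 + 304u + 6336) + (133u^3 - 1596u^2 - 8113u + 105336)
  u^4 - 4u^3 - 157u^2 + 304u + 6336 = ((1/133)u + 8/133)(133u^3 - 1596u^2 - 8113u + 105336) + (0)
Last nonzero remainder: 133u^3 - 1596u^2 - 8113u + 105336. Dividing through by 133 gives the monic gcd u^3 - 12u^2 - 61u + 792.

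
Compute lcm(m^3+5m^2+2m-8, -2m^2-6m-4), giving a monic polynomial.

Euclidean algorithm in ℚ[m]:
  m^3+5m^2+2m-8 = (-(1/2)m-1)(-2m^2-6m-4) + (-6m-12)
  -2m^2-6m-4 = ((1/3)m+1/3)(-6m-12) + (0)
Last nonzero remainder: -6m-12. Dividing through by -6 gives the monic gcd m+2.
Then lcm(f, g) = f·g / gcd(f, g); expanding and making the result monic gives the answer.

m^4+6m^3+7m^2-6m-8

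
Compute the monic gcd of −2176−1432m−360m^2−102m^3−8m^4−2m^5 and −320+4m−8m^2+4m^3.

Repeated division with remainder:
  −2m^5−8m^4−102m^3−360m^2−1432m−2176 = (−(1/2)m^2−3m−31)(4m^3−8m^2+4m−320) + (−756m^2−2268m−12096)
  4m^3−8m^2+4m−320 = (−(1/189)m+5/189)(−756m^2−2268m−12096) + (0)
Last nonzero remainder: −756m^2−2268m−12096. Dividing through by −756 gives the monic gcd m^2+3m+16.

16+3m+m^2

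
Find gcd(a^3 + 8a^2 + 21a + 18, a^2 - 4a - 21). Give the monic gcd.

a + 3

Euclidean algorithm in ℚ[a]:
  a^3 + 8a^2 + 21a + 18 = (a + 12)(a^2 - 4a - 21) + (90a + 270)
  a^2 - 4a - 21 = ((1/90)a - 7/90)(90a + 270) + (0)
Last nonzero remainder: 90a + 270. Dividing through by 90 gives the monic gcd a + 3.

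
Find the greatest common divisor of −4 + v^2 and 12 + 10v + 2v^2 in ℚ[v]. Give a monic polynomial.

2 + v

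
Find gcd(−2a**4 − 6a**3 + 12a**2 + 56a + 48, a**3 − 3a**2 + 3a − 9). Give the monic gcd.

a − 3

Apply the Euclidean algorithm:
  −2a**4 − 6a**3 + 12a**2 + 56a + 48 = (−2a − 12)(a**3 − 3a**2 + 3a − 9) + (−18a**2 + 74a − 60)
  a**3 − 3a**2 + 3a − 9 = (−(1/18)a − 5/81)(−18a**2 + 74a − 60) + ((343/81)a − 343/27)
  −18a**2 + 74a − 60 = (−(1458/343)a + 1620/343)((343/81)a − 343/27) + (0)
Last nonzero remainder: (343/81)a − 343/27. Dividing through by 343/81 gives the monic gcd a − 3.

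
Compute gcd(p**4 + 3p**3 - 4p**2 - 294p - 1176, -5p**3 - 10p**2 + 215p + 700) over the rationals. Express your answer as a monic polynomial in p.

Repeated division with remainder:
  p**4 + 3p**3 - 4p**2 - 294p - 1176 = (-(1/5)p - 1/5)(-5p**3 - 10p**2 + 215p + 700) + (37p**2 - 111p - 1036)
  -5p**3 - 10p**2 + 215p + 700 = (-(5/37)p - 25/37)(37p**2 - 111p - 1036) + (0)
Last nonzero remainder: 37p**2 - 111p - 1036. Dividing through by 37 gives the monic gcd p**2 - 3p - 28.

p**2 - 3p - 28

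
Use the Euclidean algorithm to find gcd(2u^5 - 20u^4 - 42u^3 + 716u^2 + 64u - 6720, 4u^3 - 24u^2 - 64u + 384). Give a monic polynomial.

u^2 - 2u - 24

Euclidean algorithm in ℚ[u]:
  2u^5 - 20u^4 - 42u^3 + 716u^2 + 64u - 6720 = ((1/2)u^2 - 2u - 29/2)(4u^3 - 24u^2 - 64u + 384) + (48u^2 - 96u - 1152)
  4u^3 - 24u^2 - 64u + 384 = ((1/12)u - 1/3)(48u^2 - 96u - 1152) + (0)
Last nonzero remainder: 48u^2 - 96u - 1152. Dividing through by 48 gives the monic gcd u^2 - 2u - 24.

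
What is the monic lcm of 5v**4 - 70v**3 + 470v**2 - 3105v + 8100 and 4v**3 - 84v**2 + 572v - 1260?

Apply the Euclidean algorithm:
  5v**4 - 70v**3 + 470v**2 - 3105v + 8100 = ((5/4)v + 35/4)(4v**3 - 84v**2 + 572v - 1260) + (490v**2 - 6535v + 19125)
  4v**3 - 84v**2 + 572v - 1260 = ((2/245)v - 751/12005)(490v**2 - 6535v + 19125) + ((16965/2401)v - 152685/2401)
  490v**2 - 6535v + 19125 = ((235298/3393)v - 1020425/3393)((16965/2401)v - 152685/2401) + (0)
Last nonzero remainder: (16965/2401)v - 152685/2401. Dividing through by 16965/2401 gives the monic gcd v - 9.
Then lcm(f, g) = f·g / gcd(f, g); expanding and making the result monic gives the answer.

v**6 - 26v**5 + 297v**4 - 2239v**3 + 12362v**2 - 41175v + 56700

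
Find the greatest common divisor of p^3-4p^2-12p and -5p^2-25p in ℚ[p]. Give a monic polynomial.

Repeated division with remainder:
  p^3-4p^2-12p = (-(1/5)p+9/5)(-5p^2-25p) + (33p)
  -5p^2-25p = (-(5/33)p-25/33)(33p) + (0)
Last nonzero remainder: 33p. Dividing through by 33 gives the monic gcd p.

p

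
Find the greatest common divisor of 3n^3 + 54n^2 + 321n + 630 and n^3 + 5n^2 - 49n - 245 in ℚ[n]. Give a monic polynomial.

Apply the Euclidean algorithm:
  3n^3 + 54n^2 + 321n + 630 = (3)(n^3 + 5n^2 - 49n - 245) + (39n^2 + 468n + 1365)
  n^3 + 5n^2 - 49n - 245 = ((1/39)n - 7/39)(39n^2 + 468n + 1365) + (0)
Last nonzero remainder: 39n^2 + 468n + 1365. Dividing through by 39 gives the monic gcd n^2 + 12n + 35.

n^2 + 12n + 35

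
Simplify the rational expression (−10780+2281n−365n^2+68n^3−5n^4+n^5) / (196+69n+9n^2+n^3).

(−220+69n−10n^2+n^3)/(4+n)

Euclidean algorithm in ℚ[n]:
  n^5−5n^4+68n^3−365n^2+2281n−10780 = (n^2−14n+125)(n^3+9n^2+69n+196) + (−720n^2−3600n−35280)
  n^3+9n^2+69n+196 = (−(1/720)n−1/180)(−720n^2−3600n−35280) + (0)
Last nonzero remainder: −720n^2−3600n−35280. Dividing through by −720 gives the monic gcd n^2+5n+49.
Cancel n^2+5n+49 from numerator and denominator to get the reduced form.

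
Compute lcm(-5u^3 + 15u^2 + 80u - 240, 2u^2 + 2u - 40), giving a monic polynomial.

Repeated division with remainder:
  -5u^3 + 15u^2 + 80u - 240 = (-(5/2)u + 10)(2u^2 + 2u - 40) + (-40u + 160)
  2u^2 + 2u - 40 = (-(1/20)u - 1/4)(-40u + 160) + (0)
Last nonzero remainder: -40u + 160. Dividing through by -40 gives the monic gcd u - 4.
Then lcm(f, g) = f·g / gcd(f, g); expanding and making the result monic gives the answer.

u^4 + 2u^3 - 31u^2 - 32u + 240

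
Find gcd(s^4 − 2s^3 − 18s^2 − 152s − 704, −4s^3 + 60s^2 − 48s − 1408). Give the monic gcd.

Euclidean algorithm in ℚ[s]:
  s^4 − 2s^3 − 18s^2 − 152s − 704 = (−(1/4)s − 13/4)(−4s^3 + 60s^2 − 48s − 1408) + (165s^2 − 660s − 5280)
  −4s^3 + 60s^2 − 48s − 1408 = (−(4/165)s + 4/15)(165s^2 − 660s − 5280) + (0)
Last nonzero remainder: 165s^2 − 660s − 5280. Dividing through by 165 gives the monic gcd s^2 − 4s − 32.

s^2 − 4s − 32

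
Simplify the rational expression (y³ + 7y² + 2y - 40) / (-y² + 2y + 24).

(-y² - 3y + 10)/(y - 6)

Euclidean algorithm in ℚ[y]:
  y³ + 7y² + 2y - 40 = (-y - 9)(-y² + 2y + 24) + (44y + 176)
  -y² + 2y + 24 = (-(1/44)y + 3/22)(44y + 176) + (0)
Last nonzero remainder: 44y + 176. Dividing through by 44 gives the monic gcd y + 4.
Cancel y + 4 from numerator and denominator to get the reduced form.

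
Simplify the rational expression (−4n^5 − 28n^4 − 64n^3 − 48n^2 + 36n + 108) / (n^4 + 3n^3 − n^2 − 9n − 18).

(−4n^2 − 8n + 12)/(n − 2)

Apply the Euclidean algorithm:
  −4n^5 − 28n^4 − 64n^3 − 48n^2 + 36n + 108 = (−4n − 16)(n^4 + 3n^3 − n^2 − 9n − 18) + (−20n^3 − 100n^2 − 180n − 180)
  n^4 + 3n^3 − n^2 − 9n − 18 = (−(1/20)n + 1/10)(−20n^3 − 100n^2 − 180n − 180) + (0)
Last nonzero remainder: −20n^3 − 100n^2 − 180n − 180. Dividing through by −20 gives the monic gcd n^3 + 5n^2 + 9n + 9.
Cancel n^3 + 5n^2 + 9n + 9 from numerator and denominator to get the reduced form.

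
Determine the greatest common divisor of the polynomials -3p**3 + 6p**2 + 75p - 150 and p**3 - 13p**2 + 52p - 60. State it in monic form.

p**2 - 7p + 10

Euclidean algorithm in ℚ[p]:
  -3p**3 + 6p**2 + 75p - 150 = (-3)(p**3 - 13p**2 + 52p - 60) + (-33p**2 + 231p - 330)
  p**3 - 13p**2 + 52p - 60 = (-(1/33)p + 2/11)(-33p**2 + 231p - 330) + (0)
Last nonzero remainder: -33p**2 + 231p - 330. Dividing through by -33 gives the monic gcd p**2 - 7p + 10.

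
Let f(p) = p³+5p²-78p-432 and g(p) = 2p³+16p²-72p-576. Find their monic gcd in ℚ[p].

p²+14p+48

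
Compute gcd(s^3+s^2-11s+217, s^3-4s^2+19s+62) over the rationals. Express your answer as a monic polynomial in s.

Repeated division with remainder:
  s^3+s^2-11s+217 = (s^3-4s^2+19s+62) + (5s^2-30s+155)
  s^3-4s^2+19s+62 = ((1/5)s+2/5)(5s^2-30s+155) + (0)
Last nonzero remainder: 5s^2-30s+155. Dividing through by 5 gives the monic gcd s^2-6s+31.

s^2-6s+31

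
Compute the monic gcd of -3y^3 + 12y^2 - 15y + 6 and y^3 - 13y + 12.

y - 1

Apply the Euclidean algorithm:
  -3y^3 + 12y^2 - 15y + 6 = (-3)(y^3 - 13y + 12) + (12y^2 - 54y + 42)
  y^3 - 13y + 12 = ((1/12)y + 3/8)(12y^2 - 54y + 42) + ((15/4)y - 15/4)
  12y^2 - 54y + 42 = ((16/5)y - 56/5)((15/4)y - 15/4) + (0)
Last nonzero remainder: (15/4)y - 15/4. Dividing through by 15/4 gives the monic gcd y - 1.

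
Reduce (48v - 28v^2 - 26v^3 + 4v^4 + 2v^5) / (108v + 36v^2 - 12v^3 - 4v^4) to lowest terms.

Euclidean algorithm in ℚ[v]:
  2v^5 + 4v^4 - 26v^3 - 28v^2 + 48v = (-(1/2)v + 1/2)(-4v^4 - 12v^3 + 36v^2 + 108v) + (-2v^3 + 8v^2 - 6v)
  -4v^4 - 12v^3 + 36v^2 + 108v = (2v + 14)(-2v^3 + 8v^2 - 6v) + (-64v^2 + 192v)
  -2v^3 + 8v^2 - 6v = ((1/32)v - 1/32)(-64v^2 + 192v) + (0)
Last nonzero remainder: -64v^2 + 192v. Dividing through by -64 gives the monic gcd v^2 - 3v.
Cancel v^2 - 3v from numerator and denominator to get the reduced form.

(8 - 2v - 5v^2 - v^3)/(18 + 12v + 2v^2)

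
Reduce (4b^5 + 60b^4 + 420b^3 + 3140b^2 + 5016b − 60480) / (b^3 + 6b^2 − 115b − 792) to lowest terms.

(4b^3 − 8b^2 + 268b − 840)/(b − 11)

Repeated division with remainder:
  4b^5 + 60b^4 + 420b^3 + 3140b^2 + 5016b − 60480 = (4b^2 + 36b + 664)(b^3 + 6b^2 − 115b − 792) + (6464b^2 + 109888b + 465408)
  b^3 + 6b^2 − 115b − 792 = ((1/6464)b − 11/6464)(6464b^2 + 109888b + 465408) + (0)
Last nonzero remainder: 6464b^2 + 109888b + 465408. Dividing through by 6464 gives the monic gcd b^2 + 17b + 72.
Cancel b^2 + 17b + 72 from numerator and denominator to get the reduced form.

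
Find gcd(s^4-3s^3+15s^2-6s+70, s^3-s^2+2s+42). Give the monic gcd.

s^2-4s+14

Euclidean algorithm in ℚ[s]:
  s^4-3s^3+15s^2-6s+70 = (s-2)(s^3-s^2+2s+42) + (11s^2-44s+154)
  s^3-s^2+2s+42 = ((1/11)s+3/11)(11s^2-44s+154) + (0)
Last nonzero remainder: 11s^2-44s+154. Dividing through by 11 gives the monic gcd s^2-4s+14.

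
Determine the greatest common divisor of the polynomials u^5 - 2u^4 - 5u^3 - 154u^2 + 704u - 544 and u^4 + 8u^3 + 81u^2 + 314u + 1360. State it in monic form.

Euclidean algorithm in ℚ[u]:
  u^5 - 2u^4 - 5u^3 - 154u^2 + 704u - 544 = (u - 10)(u^4 + 8u^3 + 81u^2 + 314u + 1360) + (-6u^3 + 342u^2 + 2484u + 13056)
  u^4 + 8u^3 + 81u^2 + 314u + 1360 = (-(1/6)u - 65/6)(-6u^3 + 342u^2 + 2484u + 13056) + (4200u^2 + 29400u + 142800)
  -6u^3 + 342u^2 + 2484u + 13056 = (-(1/700)u + 16/175)(4200u^2 + 29400u + 142800) + (0)
Last nonzero remainder: 4200u^2 + 29400u + 142800. Dividing through by 4200 gives the monic gcd u^2 + 7u + 34.

u^2 + 7u + 34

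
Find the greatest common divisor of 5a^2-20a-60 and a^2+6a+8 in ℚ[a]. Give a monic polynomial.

a+2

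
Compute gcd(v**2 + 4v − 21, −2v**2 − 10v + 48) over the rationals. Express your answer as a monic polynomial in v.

Repeated division with remainder:
  v**2 + 4v − 21 = (−1/2)(−2v**2 − 10v + 48) + (−v + 3)
  −2v**2 − 10v + 48 = (2v + 16)(−v + 3) + (0)
Last nonzero remainder: −v + 3. Dividing through by −1 gives the monic gcd v − 3.

v − 3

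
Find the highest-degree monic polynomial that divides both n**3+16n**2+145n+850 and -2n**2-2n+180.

n+10

By polynomial division,
  n**3+16n**2+145n+850 = (-(1/2)n-15/2)(-2n**2-2n+180) + (220n+2200)
  -2n**2-2n+180 = (-(1/110)n+9/110)(220n+2200) + (0)
Last nonzero remainder: 220n+2200. Dividing through by 220 gives the monic gcd n+10.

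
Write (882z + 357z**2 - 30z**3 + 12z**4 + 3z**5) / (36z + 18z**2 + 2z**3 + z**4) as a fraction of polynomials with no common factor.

(441 - 42z + 6z**2 + 3z**3)/(18 + z**2)

By polynomial division,
  3z**5 + 12z**4 - 30z**3 + 357z**2 + 882z = (3z + 6)(z**4 + 2z**3 + 18z**2 + 36z) + (-96z**3 + 141z**2 + 666z)
  z**4 + 2z**3 + 18z**2 + 36z = (-(1/96)z - 37/1024)(-96z**3 + 141z**2 + 666z) + ((30753/1024)z**2 + (30753/512)z)
  -96z**3 + 141z**2 + 666z = (-(32768/10251)z + 37888/3417)((30753/1024)z**2 + (30753/512)z) + (0)
Last nonzero remainder: (30753/1024)z**2 + (30753/512)z. Dividing through by 30753/1024 gives the monic gcd z**2 + 2z.
Cancel z**2 + 2z from numerator and denominator to get the reduced form.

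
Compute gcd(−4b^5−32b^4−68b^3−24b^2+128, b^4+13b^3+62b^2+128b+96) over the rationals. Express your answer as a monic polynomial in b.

b^2+8b+16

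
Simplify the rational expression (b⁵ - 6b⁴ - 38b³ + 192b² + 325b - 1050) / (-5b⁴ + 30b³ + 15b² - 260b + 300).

By polynomial division,
  b⁵ - 6b⁴ - 38b³ + 192b² + 325b - 1050 = (-(1/5)b)(-5b⁴ + 30b³ + 15b² - 260b + 300) + (-35b³ + 140b² + 385b - 1050)
  -5b⁴ + 30b³ + 15b² - 260b + 300 = ((1/7)b - 2/7)(-35b³ + 140b² + 385b - 1050) + (0)
Last nonzero remainder: -35b³ + 140b² + 385b - 1050. Dividing through by -35 gives the monic gcd b³ - 4b² - 11b + 30.
Cancel b³ - 4b² - 11b + 30 from numerator and denominator to get the reduced form.

(-b² + 2b + 35)/(5b - 10)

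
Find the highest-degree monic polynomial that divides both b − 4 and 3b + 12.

1

Euclidean algorithm in ℚ[b]:
  b − 4 = (1/3)(3b + 12) + (−8)
  3b + 12 = (−(3/8)b − 3/2)(−8) + (0)
The last nonzero remainder is the constant −8, so the polynomials are coprime and gcd = 1.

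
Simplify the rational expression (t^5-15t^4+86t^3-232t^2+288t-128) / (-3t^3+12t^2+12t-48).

Repeated division with remainder:
  t^5-15t^4+86t^3-232t^2+288t-128 = (-(1/3)t^2+(11/3)t-46/3)(-3t^3+12t^2+12t-48) + (-108t^2+648t-864)
  -3t^3+12t^2+12t-48 = ((1/36)t+1/18)(-108t^2+648t-864) + (0)
Last nonzero remainder: -108t^2+648t-864. Dividing through by -108 gives the monic gcd t^2-6t+8.
Cancel t^2-6t+8 from numerator and denominator to get the reduced form.

(-t^3+9t^2-24t+16)/(3t+6)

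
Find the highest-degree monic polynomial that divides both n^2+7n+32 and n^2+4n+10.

Euclidean algorithm in ℚ[n]:
  n^2+7n+32 = (n^2+4n+10) + (3n+22)
  n^2+4n+10 = ((1/3)n-10/9)(3n+22) + (310/9)
  3n+22 = ((27/310)n+99/155)(310/9) + (0)
The last nonzero remainder is the constant 310/9, so the polynomials are coprime and gcd = 1.

1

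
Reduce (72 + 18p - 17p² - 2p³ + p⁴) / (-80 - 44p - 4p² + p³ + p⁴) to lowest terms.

(-9 + p²)/(10 + 3p + p²)

Euclidean algorithm in ℚ[p]:
  p⁴ - 2p³ - 17p² + 18p + 72 = (p⁴ + p³ - 4p² - 44p - 80) + (-3p³ - 13p² + 62p + 152)
  p⁴ + p³ - 4p² - 44p - 80 = (-(1/3)p + 10/9)(-3p³ - 13p² + 62p + 152) + ((280/9)p² - (560/9)p - 2240/9)
  -3p³ - 13p² + 62p + 152 = (-(27/280)p - 171/280)((280/9)p² - (560/9)p - 2240/9) + (0)
Last nonzero remainder: (280/9)p² - (560/9)p - 2240/9. Dividing through by 280/9 gives the monic gcd p² - 2p - 8.
Cancel p² - 2p - 8 from numerator and denominator to get the reduced form.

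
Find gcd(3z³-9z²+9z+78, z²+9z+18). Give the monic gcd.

Repeated division with remainder:
  3z³-9z²+9z+78 = (3z-36)(z²+9z+18) + (279z+726)
  z²+9z+18 = ((1/279)z+595/25947)(279z+726) + (11692/8649)
  279z+726 = ((2413071/11692)z+3139587/5846)(11692/8649) + (0)
The last nonzero remainder is the constant 11692/8649, so the polynomials are coprime and gcd = 1.

1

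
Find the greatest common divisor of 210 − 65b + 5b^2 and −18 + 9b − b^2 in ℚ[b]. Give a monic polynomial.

Euclidean algorithm in ℚ[b]:
  5b^2 − 65b + 210 = (−5)(−b^2 + 9b − 18) + (−20b + 120)
  −b^2 + 9b − 18 = ((1/20)b − 3/20)(−20b + 120) + (0)
Last nonzero remainder: −20b + 120. Dividing through by −20 gives the monic gcd b − 6.

−6 + b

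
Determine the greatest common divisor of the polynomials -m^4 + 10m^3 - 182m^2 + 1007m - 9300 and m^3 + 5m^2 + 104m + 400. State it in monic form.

m^2 + m + 100

Apply the Euclidean algorithm:
  -m^4 + 10m^3 - 182m^2 + 1007m - 9300 = (-m + 15)(m^3 + 5m^2 + 104m + 400) + (-153m^2 - 153m - 15300)
  m^3 + 5m^2 + 104m + 400 = (-(1/153)m - 4/153)(-153m^2 - 153m - 15300) + (0)
Last nonzero remainder: -153m^2 - 153m - 15300. Dividing through by -153 gives the monic gcd m^2 + m + 100.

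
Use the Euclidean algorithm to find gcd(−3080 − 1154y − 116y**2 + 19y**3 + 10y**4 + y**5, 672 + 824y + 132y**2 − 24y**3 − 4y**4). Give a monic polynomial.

Apply the Euclidean algorithm:
  y**5 + 10y**4 + 19y**3 − 116y**2 − 1154y − 3080 = (−(1/4)y − 1)(−4y**4 − 24y**3 + 132y**2 + 824y + 672) + (28y**3 + 222y**2 − 162y − 2408)
  −4y**4 − 24y**3 + 132y**2 + 824y + 672 = (−(1/7)y + 27/98)(28y**3 + 222y**2 − 162y − 2408) + ((2337/49)y**2 + (25707/49)y + 9348/7)
  28y**3 + 222y**2 − 162y − 2408 = ((1372/2337)y − 4214/2337)((2337/49)y**2 + (25707/49)y + 9348/7) + (0)
Last nonzero remainder: (2337/49)y**2 + (25707/49)y + 9348/7. Dividing through by 2337/49 gives the monic gcd y**2 + 11y + 28.

28 + 11y + y**2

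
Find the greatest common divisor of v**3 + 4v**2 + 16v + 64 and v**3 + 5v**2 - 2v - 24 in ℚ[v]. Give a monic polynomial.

v + 4

Apply the Euclidean algorithm:
  v**3 + 4v**2 + 16v + 64 = (v**3 + 5v**2 - 2v - 24) + (-v**2 + 18v + 88)
  v**3 + 5v**2 - 2v - 24 = (-v - 23)(-v**2 + 18v + 88) + (500v + 2000)
  -v**2 + 18v + 88 = (-(1/500)v + 11/250)(500v + 2000) + (0)
Last nonzero remainder: 500v + 2000. Dividing through by 500 gives the monic gcd v + 4.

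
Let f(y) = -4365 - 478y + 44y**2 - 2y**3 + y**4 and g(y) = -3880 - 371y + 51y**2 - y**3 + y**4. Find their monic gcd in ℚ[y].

485 + 107y + 7y**2 + y**3

Euclidean algorithm in ℚ[y]:
  y**4 - 2y**3 + 44y**2 - 478y - 4365 = (y**4 - y**3 + 51y**2 - 371y - 3880) + (-y**3 - 7y**2 - 107y - 485)
  y**4 - y**3 + 51y**2 - 371y - 3880 = (-y + 8)(-y**3 - 7y**2 - 107y - 485) + (0)
Last nonzero remainder: -y**3 - 7y**2 - 107y - 485. Dividing through by -1 gives the monic gcd y**3 + 7y**2 + 107y + 485.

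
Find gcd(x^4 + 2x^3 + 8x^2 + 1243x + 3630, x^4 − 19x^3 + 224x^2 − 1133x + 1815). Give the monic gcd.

x^2 − 11x + 121

By polynomial division,
  x^4 + 2x^3 + 8x^2 + 1243x + 3630 = (x^4 − 19x^3 + 224x^2 − 1133x + 1815) + (21x^3 − 216x^2 + 2376x + 1815)
  x^4 − 19x^3 + 224x^2 − 1133x + 1815 = ((1/21)x − 61/147)(21x^3 − 216x^2 + 2376x + 1815) + ((1040/49)x^2 − (11440/49)x + 125840/49)
  21x^3 − 216x^2 + 2376x + 1815 = ((1029/1040)x + 147/208)((1040/49)x^2 − (11440/49)x + 125840/49) + (0)
Last nonzero remainder: (1040/49)x^2 − (11440/49)x + 125840/49. Dividing through by 1040/49 gives the monic gcd x^2 − 11x + 121.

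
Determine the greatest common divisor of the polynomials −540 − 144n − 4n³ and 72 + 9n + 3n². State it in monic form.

1

Euclidean algorithm in ℚ[n]:
  −4n³ − 144n − 540 = (−(4/3)n + 4)(3n² + 9n + 72) + (−84n − 828)
  3n² + 9n + 72 = (−(1/28)n + 12/49)(−84n − 828) + (13464/49)
  −84n − 828 = (−(343/1122)n − 1127/374)(13464/49) + (0)
The last nonzero remainder is the constant 13464/49, so the polynomials are coprime and gcd = 1.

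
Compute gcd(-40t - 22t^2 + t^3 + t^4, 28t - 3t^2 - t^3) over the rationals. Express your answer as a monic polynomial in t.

Euclidean algorithm in ℚ[t]:
  t^4 + t^3 - 22t^2 - 40t = (-t + 2)(-t^3 - 3t^2 + 28t) + (12t^2 - 96t)
  -t^3 - 3t^2 + 28t = (-(1/12)t - 11/12)(12t^2 - 96t) + (-60t)
  12t^2 - 96t = (-(1/5)t + 8/5)(-60t) + (0)
Last nonzero remainder: -60t. Dividing through by -60 gives the monic gcd t.

t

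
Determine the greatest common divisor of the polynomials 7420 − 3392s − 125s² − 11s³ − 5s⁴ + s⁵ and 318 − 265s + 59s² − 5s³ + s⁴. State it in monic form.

−106 + 53s − 2s² + s³

By polynomial division,
  s⁵ − 5s⁴ − 11s³ − 125s² − 3392s + 7420 = (s)(s⁴ − 5s³ + 59s² − 265s + 318) + (−70s³ + 140s² − 3710s + 7420)
  s⁴ − 5s³ + 59s² − 265s + 318 = (−(1/70)s + 3/70)(−70s³ + 140s² − 3710s + 7420) + (0)
Last nonzero remainder: −70s³ + 140s² − 3710s + 7420. Dividing through by −70 gives the monic gcd s³ − 2s² + 53s − 106.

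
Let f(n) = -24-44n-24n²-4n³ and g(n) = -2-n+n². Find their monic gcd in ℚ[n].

1+n

Apply the Euclidean algorithm:
  -4n³-24n²-44n-24 = (-4n-28)(n²-n-2) + (-80n-80)
  n²-n-2 = (-(1/80)n+1/40)(-80n-80) + (0)
Last nonzero remainder: -80n-80. Dividing through by -80 gives the monic gcd n+1.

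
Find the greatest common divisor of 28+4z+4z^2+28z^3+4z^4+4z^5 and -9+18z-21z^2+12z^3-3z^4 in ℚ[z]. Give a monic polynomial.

Euclidean algorithm in ℚ[z]:
  4z^5+4z^4+28z^3+4z^2+4z+28 = (-(4/3)z-20/3)(-3z^4+12z^3-21z^2+18z-9) + (80z^3-112z^2+112z-32)
  -3z^4+12z^3-21z^2+18z-9 = (-(3/80)z+39/400)(80z^3-112z^2+112z-32) + (-(147/25)z^2+(147/25)z-147/25)
  80z^3-112z^2+112z-32 = (-(2000/147)z+800/147)(-(147/25)z^2+(147/25)z-147/25) + (0)
Last nonzero remainder: -(147/25)z^2+(147/25)z-147/25. Dividing through by -147/25 gives the monic gcd z^2-z+1.

1-z+z^2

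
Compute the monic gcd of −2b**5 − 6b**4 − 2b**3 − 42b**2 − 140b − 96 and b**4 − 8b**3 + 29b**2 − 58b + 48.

Apply the Euclidean algorithm:
  −2b**5 − 6b**4 − 2b**3 − 42b**2 − 140b − 96 = (−2b − 22)(b**4 − 8b**3 + 29b**2 − 58b + 48) + (−120b**3 + 480b**2 − 1320b + 960)
  b**4 − 8b**3 + 29b**2 − 58b + 48 = (−(1/120)b + 1/30)(−120b**3 + 480b**2 − 1320b + 960) + (2b**2 − 6b + 16)
  −120b**3 + 480b**2 − 1320b + 960 = (−60b + 60)(2b**2 − 6b + 16) + (0)
Last nonzero remainder: 2b**2 − 6b + 16. Dividing through by 2 gives the monic gcd b**2 − 3b + 8.

b**2 − 3b + 8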